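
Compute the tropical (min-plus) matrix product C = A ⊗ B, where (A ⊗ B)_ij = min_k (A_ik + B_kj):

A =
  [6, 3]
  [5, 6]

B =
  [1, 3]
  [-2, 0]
A ⊗ B =
  [1, 3]
  [4, 6]

Apply the min-plus product entry-by-entry:
  C[0][0] = min over k of (A[0][0] + B[0][0] = 6 + 1 = 7, A[0][1] + B[1][0] = 3 + -2 = 1) = 1 (attained at k = 1)
  C[0][1] = min over k of (A[0][0] + B[0][1] = 6 + 3 = 9, A[0][1] + B[1][1] = 3 + 0 = 3) = 3 (attained at k = 1)
  C[1][0] = min over k of (A[1][0] + B[0][0] = 5 + 1 = 6, A[1][1] + B[1][0] = 6 + -2 = 4) = 4 (attained at k = 1)
  C[1][1] = min over k of (A[1][0] + B[0][1] = 5 + 3 = 8, A[1][1] + B[1][1] = 6 + 0 = 6) = 6 (attained at k = 1)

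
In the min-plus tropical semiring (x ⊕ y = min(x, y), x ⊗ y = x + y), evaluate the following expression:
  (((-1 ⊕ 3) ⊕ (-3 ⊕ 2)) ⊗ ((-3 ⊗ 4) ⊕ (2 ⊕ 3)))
(((-1 ⊕ 3) ⊕ (-3 ⊕ 2)) ⊗ ((-3 ⊗ 4) ⊕ (2 ⊕ 3))) = -2

Expand innermost to outermost. Recall ⊕ takes the minimum of its arguments and ⊗ takes their sum. Working out the expression (((-1 ⊕ 3) ⊕ (-3 ⊕ 2)) ⊗ ((-3 ⊗ 4) ⊕ (2 ⊕ 3))) gives -2.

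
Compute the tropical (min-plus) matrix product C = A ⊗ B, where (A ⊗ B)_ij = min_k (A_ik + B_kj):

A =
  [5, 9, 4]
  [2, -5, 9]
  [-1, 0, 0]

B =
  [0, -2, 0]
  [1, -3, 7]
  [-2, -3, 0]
A ⊗ B =
  [2, 1, 4]
  [-4, -8, 2]
  [-2, -3, -1]

Apply the min-plus product entry-by-entry:
  C[0][0] = min over k of (A[0][0] + B[0][0] = 5 + 0 = 5, A[0][1] + B[1][0] = 9 + 1 = 10, A[0][2] + B[2][0] = 4 + -2 = 2) = 2 (attained at k = 2)
  C[0][1] = min over k of (A[0][0] + B[0][1] = 5 + -2 = 3, A[0][1] + B[1][1] = 9 + -3 = 6, A[0][2] + B[2][1] = 4 + -3 = 1) = 1 (attained at k = 2)
  C[0][2] = min over k of (A[0][0] + B[0][2] = 5 + 0 = 5, A[0][1] + B[1][2] = 9 + 7 = 16, A[0][2] + B[2][2] = 4 + 0 = 4) = 4 (attained at k = 2)
  C[1][0] = min over k of (A[1][0] + B[0][0] = 2 + 0 = 2, A[1][1] + B[1][0] = -5 + 1 = -4, A[1][2] + B[2][0] = 9 + -2 = 7) = -4 (attained at k = 1)
  C[1][1] = min over k of (A[1][0] + B[0][1] = 2 + -2 = 0, A[1][1] + B[1][1] = -5 + -3 = -8, A[1][2] + B[2][1] = 9 + -3 = 6) = -8 (attained at k = 1)
  C[1][2] = min over k of (A[1][0] + B[0][2] = 2 + 0 = 2, A[1][1] + B[1][2] = -5 + 7 = 2, A[1][2] + B[2][2] = 9 + 0 = 9) = 2 (attained at k = 0)
  C[2][0] = min over k of (A[2][0] + B[0][0] = -1 + 0 = -1, A[2][1] + B[1][0] = 0 + 1 = 1, A[2][2] + B[2][0] = 0 + -2 = -2) = -2 (attained at k = 2)
  C[2][1] = min over k of (A[2][0] + B[0][1] = -1 + -2 = -3, A[2][1] + B[1][1] = 0 + -3 = -3, A[2][2] + B[2][1] = 0 + -3 = -3) = -3 (attained at k = 0)
  C[2][2] = min over k of (A[2][0] + B[0][2] = -1 + 0 = -1, A[2][1] + B[1][2] = 0 + 7 = 7, A[2][2] + B[2][2] = 0 + 0 = 0) = -1 (attained at k = 0)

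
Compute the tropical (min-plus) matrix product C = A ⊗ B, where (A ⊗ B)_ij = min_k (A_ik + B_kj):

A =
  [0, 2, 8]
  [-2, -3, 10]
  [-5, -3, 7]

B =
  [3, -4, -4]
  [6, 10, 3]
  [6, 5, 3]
A ⊗ B =
  [3, -4, -4]
  [1, -6, -6]
  [-2, -9, -9]

Apply the min-plus product entry-by-entry:
  C[0][0] = min over k of (A[0][0] + B[0][0] = 0 + 3 = 3, A[0][1] + B[1][0] = 2 + 6 = 8, A[0][2] + B[2][0] = 8 + 6 = 14) = 3 (attained at k = 0)
  C[0][1] = min over k of (A[0][0] + B[0][1] = 0 + -4 = -4, A[0][1] + B[1][1] = 2 + 10 = 12, A[0][2] + B[2][1] = 8 + 5 = 13) = -4 (attained at k = 0)
  C[0][2] = min over k of (A[0][0] + B[0][2] = 0 + -4 = -4, A[0][1] + B[1][2] = 2 + 3 = 5, A[0][2] + B[2][2] = 8 + 3 = 11) = -4 (attained at k = 0)
  C[1][0] = min over k of (A[1][0] + B[0][0] = -2 + 3 = 1, A[1][1] + B[1][0] = -3 + 6 = 3, A[1][2] + B[2][0] = 10 + 6 = 16) = 1 (attained at k = 0)
  C[1][1] = min over k of (A[1][0] + B[0][1] = -2 + -4 = -6, A[1][1] + B[1][1] = -3 + 10 = 7, A[1][2] + B[2][1] = 10 + 5 = 15) = -6 (attained at k = 0)
  C[1][2] = min over k of (A[1][0] + B[0][2] = -2 + -4 = -6, A[1][1] + B[1][2] = -3 + 3 = 0, A[1][2] + B[2][2] = 10 + 3 = 13) = -6 (attained at k = 0)
  C[2][0] = min over k of (A[2][0] + B[0][0] = -5 + 3 = -2, A[2][1] + B[1][0] = -3 + 6 = 3, A[2][2] + B[2][0] = 7 + 6 = 13) = -2 (attained at k = 0)
  C[2][1] = min over k of (A[2][0] + B[0][1] = -5 + -4 = -9, A[2][1] + B[1][1] = -3 + 10 = 7, A[2][2] + B[2][1] = 7 + 5 = 12) = -9 (attained at k = 0)
  C[2][2] = min over k of (A[2][0] + B[0][2] = -5 + -4 = -9, A[2][1] + B[1][2] = -3 + 3 = 0, A[2][2] + B[2][2] = 7 + 3 = 10) = -9 (attained at k = 0)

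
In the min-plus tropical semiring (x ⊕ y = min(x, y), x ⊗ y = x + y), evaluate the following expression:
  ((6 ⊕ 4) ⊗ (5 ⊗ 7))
((6 ⊕ 4) ⊗ (5 ⊗ 7)) = 16

Expand innermost to outermost. Recall ⊕ takes the minimum of its arguments and ⊗ takes their sum. Working out the expression ((6 ⊕ 4) ⊗ (5 ⊗ 7)) gives 16.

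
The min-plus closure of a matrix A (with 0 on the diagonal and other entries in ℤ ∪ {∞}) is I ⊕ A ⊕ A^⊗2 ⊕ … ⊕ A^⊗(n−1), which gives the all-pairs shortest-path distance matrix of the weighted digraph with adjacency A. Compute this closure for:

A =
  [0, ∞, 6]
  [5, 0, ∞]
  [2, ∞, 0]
Closure =
  [0, ∞, 6]
  [5, 0, 11]
  [2, ∞, 0]

This is the Floyd-Warshall all-pairs shortest-path computation. For each intermediate vertex k = 0, 1, …, 2, update dist[i][j] ← min(dist[i][j], dist[i][k] + dist[k][j]). The final matrix gives, for each (i, j), the minimum total weight of any directed path from i to j (possibly empty when i = j).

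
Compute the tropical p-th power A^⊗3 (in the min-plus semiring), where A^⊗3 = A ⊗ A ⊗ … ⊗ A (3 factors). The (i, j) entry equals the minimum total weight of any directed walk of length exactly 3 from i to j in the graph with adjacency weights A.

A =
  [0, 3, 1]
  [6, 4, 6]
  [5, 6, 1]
A^⊗3 =
  [0, 3, 1]
  [6, 9, 7]
  [5, 8, 3]

Each entry (A^⊗3)_ij equals the minimum over all length-3 walks i = v_0 → v_1 → … → v_3 = j of Σ_t A[v_t][v_{t+1}]. For example, for (i, j) = (0, 2) we minimise over 9 possible intermediate vertex sequences; the minimum is 1, attained along the walk 0 → 0 → 0 → 2.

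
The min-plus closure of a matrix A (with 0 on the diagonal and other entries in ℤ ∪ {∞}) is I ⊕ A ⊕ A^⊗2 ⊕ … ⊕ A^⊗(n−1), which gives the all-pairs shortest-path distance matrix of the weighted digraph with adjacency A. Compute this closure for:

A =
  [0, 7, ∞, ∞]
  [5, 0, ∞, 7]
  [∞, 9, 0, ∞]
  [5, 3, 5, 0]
Closure =
  [0, 7, 19, 14]
  [5, 0, 12, 7]
  [14, 9, 0, 16]
  [5, 3, 5, 0]

This is the Floyd-Warshall all-pairs shortest-path computation. For each intermediate vertex k = 0, 1, …, 3, update dist[i][j] ← min(dist[i][j], dist[i][k] + dist[k][j]). The final matrix gives, for each (i, j), the minimum total weight of any directed path from i to j (possibly empty when i = j).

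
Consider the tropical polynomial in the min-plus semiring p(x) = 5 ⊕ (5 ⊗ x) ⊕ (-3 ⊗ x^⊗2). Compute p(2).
p(2) = 1

A tropical monomial a ⊗ x^⊗i evaluates to a + i · x. Evaluating each term at x = 2:
  Term 0 contributes 5 + 0 · 2 = 5
  Term 1 contributes 5 + 1 · 2 = 7
  Term 2 contributes -3 + 2 · 2 = 1
p(2) = ⊕ of these = min[5, 7, 1] = 1.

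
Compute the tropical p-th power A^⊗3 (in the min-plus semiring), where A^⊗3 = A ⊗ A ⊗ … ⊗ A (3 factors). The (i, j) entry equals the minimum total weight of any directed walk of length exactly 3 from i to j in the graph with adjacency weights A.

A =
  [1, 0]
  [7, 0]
A^⊗3 =
  [3, 0]
  [7, 0]

Each entry (A^⊗3)_ij equals the minimum over all length-3 walks i = v_0 → v_1 → … → v_3 = j of Σ_t A[v_t][v_{t+1}]. For example, for (i, j) = (0, 1) we minimise over 4 possible intermediate vertex sequences; the minimum is 0, attained along the walk 0 → 1 → 1 → 1.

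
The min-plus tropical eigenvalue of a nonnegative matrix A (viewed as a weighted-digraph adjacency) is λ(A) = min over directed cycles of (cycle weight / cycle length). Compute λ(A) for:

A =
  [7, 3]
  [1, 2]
λ(A) = 2

Enumerate directed cycles and compute their means (weight / length). Sample:
  cycle 0 → 0: weight = 7, length = 1, mean = 7/1 ≈ 7.000
  cycle 1 → 1: weight = 2, length = 1, mean = 2/1 ≈ 2.000
  cycle 0 → 1 → 0: weight = 4, length = 2, mean = 4/2 ≈ 2.000
  cycle 1 → 0 → 1: weight = 4, length = 2, mean = 4/2 ≈ 2.000
Minimum mean = 2.000, attained e.g. along the cycle 1 → 1 with weight 2 and length 1. So λ(A) = 2/1 = 2.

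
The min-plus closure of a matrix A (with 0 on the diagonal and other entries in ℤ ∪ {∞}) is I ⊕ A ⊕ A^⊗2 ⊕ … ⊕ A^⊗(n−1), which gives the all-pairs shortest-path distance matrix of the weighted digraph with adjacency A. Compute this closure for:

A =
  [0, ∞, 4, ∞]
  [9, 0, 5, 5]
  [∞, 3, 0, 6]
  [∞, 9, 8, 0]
Closure =
  [0, 7, 4, 10]
  [9, 0, 5, 5]
  [12, 3, 0, 6]
  [18, 9, 8, 0]

This is the Floyd-Warshall all-pairs shortest-path computation. For each intermediate vertex k = 0, 1, …, 3, update dist[i][j] ← min(dist[i][j], dist[i][k] + dist[k][j]). The final matrix gives, for each (i, j), the minimum total weight of any directed path from i to j (possibly empty when i = j).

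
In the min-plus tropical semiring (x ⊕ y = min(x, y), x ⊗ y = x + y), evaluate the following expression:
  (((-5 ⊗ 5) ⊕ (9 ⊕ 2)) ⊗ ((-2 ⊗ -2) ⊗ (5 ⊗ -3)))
(((-5 ⊗ 5) ⊕ (9 ⊕ 2)) ⊗ ((-2 ⊗ -2) ⊗ (5 ⊗ -3))) = -2

Expand innermost to outermost. Recall ⊕ takes the minimum of its arguments and ⊗ takes their sum. Working out the expression (((-5 ⊗ 5) ⊕ (9 ⊕ 2)) ⊗ ((-2 ⊗ -2) ⊗ (5 ⊗ -3))) gives -2.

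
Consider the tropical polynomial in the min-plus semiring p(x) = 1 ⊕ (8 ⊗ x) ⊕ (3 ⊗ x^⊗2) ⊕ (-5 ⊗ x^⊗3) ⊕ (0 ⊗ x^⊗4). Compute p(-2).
p(-2) = -11

A tropical monomial a ⊗ x^⊗i evaluates to a + i · x. Evaluating each term at x = -2:
  Term 0 contributes 1 + 0 · -2 = 1
  Term 1 contributes 8 + 1 · -2 = 6
  Term 2 contributes 3 + 2 · -2 = -1
  Term 3 contributes -5 + 3 · -2 = -11
  Term 4 contributes 0 + 4 · -2 = -8
p(-2) = ⊕ of these = min[1, 6, -1, -11, -8] = -11.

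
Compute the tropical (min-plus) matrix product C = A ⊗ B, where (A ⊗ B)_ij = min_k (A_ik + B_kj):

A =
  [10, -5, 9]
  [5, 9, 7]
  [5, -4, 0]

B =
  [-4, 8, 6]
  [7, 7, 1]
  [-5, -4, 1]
A ⊗ B =
  [2, 2, -4]
  [1, 3, 8]
  [-5, -4, -3]

Apply the min-plus product entry-by-entry:
  C[0][0] = min over k of (A[0][0] + B[0][0] = 10 + -4 = 6, A[0][1] + B[1][0] = -5 + 7 = 2, A[0][2] + B[2][0] = 9 + -5 = 4) = 2 (attained at k = 1)
  C[0][1] = min over k of (A[0][0] + B[0][1] = 10 + 8 = 18, A[0][1] + B[1][1] = -5 + 7 = 2, A[0][2] + B[2][1] = 9 + -4 = 5) = 2 (attained at k = 1)
  C[0][2] = min over k of (A[0][0] + B[0][2] = 10 + 6 = 16, A[0][1] + B[1][2] = -5 + 1 = -4, A[0][2] + B[2][2] = 9 + 1 = 10) = -4 (attained at k = 1)
  C[1][0] = min over k of (A[1][0] + B[0][0] = 5 + -4 = 1, A[1][1] + B[1][0] = 9 + 7 = 16, A[1][2] + B[2][0] = 7 + -5 = 2) = 1 (attained at k = 0)
  C[1][1] = min over k of (A[1][0] + B[0][1] = 5 + 8 = 13, A[1][1] + B[1][1] = 9 + 7 = 16, A[1][2] + B[2][1] = 7 + -4 = 3) = 3 (attained at k = 2)
  C[1][2] = min over k of (A[1][0] + B[0][2] = 5 + 6 = 11, A[1][1] + B[1][2] = 9 + 1 = 10, A[1][2] + B[2][2] = 7 + 1 = 8) = 8 (attained at k = 2)
  C[2][0] = min over k of (A[2][0] + B[0][0] = 5 + -4 = 1, A[2][1] + B[1][0] = -4 + 7 = 3, A[2][2] + B[2][0] = 0 + -5 = -5) = -5 (attained at k = 2)
  C[2][1] = min over k of (A[2][0] + B[0][1] = 5 + 8 = 13, A[2][1] + B[1][1] = -4 + 7 = 3, A[2][2] + B[2][1] = 0 + -4 = -4) = -4 (attained at k = 2)
  C[2][2] = min over k of (A[2][0] + B[0][2] = 5 + 6 = 11, A[2][1] + B[1][2] = -4 + 1 = -3, A[2][2] + B[2][2] = 0 + 1 = 1) = -3 (attained at k = 1)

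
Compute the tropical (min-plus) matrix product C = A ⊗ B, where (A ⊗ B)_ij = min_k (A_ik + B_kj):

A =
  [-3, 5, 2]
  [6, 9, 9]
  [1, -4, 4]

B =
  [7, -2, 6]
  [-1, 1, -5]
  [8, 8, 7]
A ⊗ B =
  [4, -5, 0]
  [8, 4, 4]
  [-5, -3, -9]

Apply the min-plus product entry-by-entry:
  C[0][0] = min over k of (A[0][0] + B[0][0] = -3 + 7 = 4, A[0][1] + B[1][0] = 5 + -1 = 4, A[0][2] + B[2][0] = 2 + 8 = 10) = 4 (attained at k = 0)
  C[0][1] = min over k of (A[0][0] + B[0][1] = -3 + -2 = -5, A[0][1] + B[1][1] = 5 + 1 = 6, A[0][2] + B[2][1] = 2 + 8 = 10) = -5 (attained at k = 0)
  C[0][2] = min over k of (A[0][0] + B[0][2] = -3 + 6 = 3, A[0][1] + B[1][2] = 5 + -5 = 0, A[0][2] + B[2][2] = 2 + 7 = 9) = 0 (attained at k = 1)
  C[1][0] = min over k of (A[1][0] + B[0][0] = 6 + 7 = 13, A[1][1] + B[1][0] = 9 + -1 = 8, A[1][2] + B[2][0] = 9 + 8 = 17) = 8 (attained at k = 1)
  C[1][1] = min over k of (A[1][0] + B[0][1] = 6 + -2 = 4, A[1][1] + B[1][1] = 9 + 1 = 10, A[1][2] + B[2][1] = 9 + 8 = 17) = 4 (attained at k = 0)
  C[1][2] = min over k of (A[1][0] + B[0][2] = 6 + 6 = 12, A[1][1] + B[1][2] = 9 + -5 = 4, A[1][2] + B[2][2] = 9 + 7 = 16) = 4 (attained at k = 1)
  C[2][0] = min over k of (A[2][0] + B[0][0] = 1 + 7 = 8, A[2][1] + B[1][0] = -4 + -1 = -5, A[2][2] + B[2][0] = 4 + 8 = 12) = -5 (attained at k = 1)
  C[2][1] = min over k of (A[2][0] + B[0][1] = 1 + -2 = -1, A[2][1] + B[1][1] = -4 + 1 = -3, A[2][2] + B[2][1] = 4 + 8 = 12) = -3 (attained at k = 1)
  C[2][2] = min over k of (A[2][0] + B[0][2] = 1 + 6 = 7, A[2][1] + B[1][2] = -4 + -5 = -9, A[2][2] + B[2][2] = 4 + 7 = 11) = -9 (attained at k = 1)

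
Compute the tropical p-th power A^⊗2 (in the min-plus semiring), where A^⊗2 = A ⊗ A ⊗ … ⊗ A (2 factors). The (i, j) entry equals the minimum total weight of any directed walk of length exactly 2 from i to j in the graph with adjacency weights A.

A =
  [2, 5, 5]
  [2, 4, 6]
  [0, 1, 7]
A^⊗2 =
  [4, 6, 7]
  [4, 7, 7]
  [2, 5, 5]

Each entry (A^⊗2)_ij equals the minimum over all length-2 walks i = v_0 → v_1 → … → v_2 = j of Σ_t A[v_t][v_{t+1}]. For example, for (i, j) = (0, 2) we minimise over 3 possible intermediate vertex sequences; the minimum is 7, attained along the walk 0 → 0 → 2.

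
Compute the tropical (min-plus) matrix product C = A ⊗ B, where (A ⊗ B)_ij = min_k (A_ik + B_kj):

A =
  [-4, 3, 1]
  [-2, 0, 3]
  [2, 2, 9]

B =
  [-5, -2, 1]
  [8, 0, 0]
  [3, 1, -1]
A ⊗ B =
  [-9, -6, -3]
  [-7, -4, -1]
  [-3, 0, 2]

Apply the min-plus product entry-by-entry:
  C[0][0] = min over k of (A[0][0] + B[0][0] = -4 + -5 = -9, A[0][1] + B[1][0] = 3 + 8 = 11, A[0][2] + B[2][0] = 1 + 3 = 4) = -9 (attained at k = 0)
  C[0][1] = min over k of (A[0][0] + B[0][1] = -4 + -2 = -6, A[0][1] + B[1][1] = 3 + 0 = 3, A[0][2] + B[2][1] = 1 + 1 = 2) = -6 (attained at k = 0)
  C[0][2] = min over k of (A[0][0] + B[0][2] = -4 + 1 = -3, A[0][1] + B[1][2] = 3 + 0 = 3, A[0][2] + B[2][2] = 1 + -1 = 0) = -3 (attained at k = 0)
  C[1][0] = min over k of (A[1][0] + B[0][0] = -2 + -5 = -7, A[1][1] + B[1][0] = 0 + 8 = 8, A[1][2] + B[2][0] = 3 + 3 = 6) = -7 (attained at k = 0)
  C[1][1] = min over k of (A[1][0] + B[0][1] = -2 + -2 = -4, A[1][1] + B[1][1] = 0 + 0 = 0, A[1][2] + B[2][1] = 3 + 1 = 4) = -4 (attained at k = 0)
  C[1][2] = min over k of (A[1][0] + B[0][2] = -2 + 1 = -1, A[1][1] + B[1][2] = 0 + 0 = 0, A[1][2] + B[2][2] = 3 + -1 = 2) = -1 (attained at k = 0)
  C[2][0] = min over k of (A[2][0] + B[0][0] = 2 + -5 = -3, A[2][1] + B[1][0] = 2 + 8 = 10, A[2][2] + B[2][0] = 9 + 3 = 12) = -3 (attained at k = 0)
  C[2][1] = min over k of (A[2][0] + B[0][1] = 2 + -2 = 0, A[2][1] + B[1][1] = 2 + 0 = 2, A[2][2] + B[2][1] = 9 + 1 = 10) = 0 (attained at k = 0)
  C[2][2] = min over k of (A[2][0] + B[0][2] = 2 + 1 = 3, A[2][1] + B[1][2] = 2 + 0 = 2, A[2][2] + B[2][2] = 9 + -1 = 8) = 2 (attained at k = 1)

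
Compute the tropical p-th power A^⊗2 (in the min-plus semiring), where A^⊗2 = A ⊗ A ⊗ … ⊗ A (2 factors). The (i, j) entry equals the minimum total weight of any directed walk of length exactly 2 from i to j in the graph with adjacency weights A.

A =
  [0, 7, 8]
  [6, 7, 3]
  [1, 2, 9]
A^⊗2 =
  [0, 7, 8]
  [4, 5, 10]
  [1, 8, 5]

Each entry (A^⊗2)_ij equals the minimum over all length-2 walks i = v_0 → v_1 → … → v_2 = j of Σ_t A[v_t][v_{t+1}]. For example, for (i, j) = (0, 2) we minimise over 3 possible intermediate vertex sequences; the minimum is 8, attained along the walk 0 → 0 → 2.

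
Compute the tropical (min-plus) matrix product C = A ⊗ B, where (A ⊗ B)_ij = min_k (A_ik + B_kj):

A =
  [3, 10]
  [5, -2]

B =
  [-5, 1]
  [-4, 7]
A ⊗ B =
  [-2, 4]
  [-6, 5]

Apply the min-plus product entry-by-entry:
  C[0][0] = min over k of (A[0][0] + B[0][0] = 3 + -5 = -2, A[0][1] + B[1][0] = 10 + -4 = 6) = -2 (attained at k = 0)
  C[0][1] = min over k of (A[0][0] + B[0][1] = 3 + 1 = 4, A[0][1] + B[1][1] = 10 + 7 = 17) = 4 (attained at k = 0)
  C[1][0] = min over k of (A[1][0] + B[0][0] = 5 + -5 = 0, A[1][1] + B[1][0] = -2 + -4 = -6) = -6 (attained at k = 1)
  C[1][1] = min over k of (A[1][0] + B[0][1] = 5 + 1 = 6, A[1][1] + B[1][1] = -2 + 7 = 5) = 5 (attained at k = 1)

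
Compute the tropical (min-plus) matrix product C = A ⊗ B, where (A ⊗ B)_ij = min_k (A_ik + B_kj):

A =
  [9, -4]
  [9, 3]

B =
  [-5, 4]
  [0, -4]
A ⊗ B =
  [-4, -8]
  [3, -1]

Apply the min-plus product entry-by-entry:
  C[0][0] = min over k of (A[0][0] + B[0][0] = 9 + -5 = 4, A[0][1] + B[1][0] = -4 + 0 = -4) = -4 (attained at k = 1)
  C[0][1] = min over k of (A[0][0] + B[0][1] = 9 + 4 = 13, A[0][1] + B[1][1] = -4 + -4 = -8) = -8 (attained at k = 1)
  C[1][0] = min over k of (A[1][0] + B[0][0] = 9 + -5 = 4, A[1][1] + B[1][0] = 3 + 0 = 3) = 3 (attained at k = 1)
  C[1][1] = min over k of (A[1][0] + B[0][1] = 9 + 4 = 13, A[1][1] + B[1][1] = 3 + -4 = -1) = -1 (attained at k = 1)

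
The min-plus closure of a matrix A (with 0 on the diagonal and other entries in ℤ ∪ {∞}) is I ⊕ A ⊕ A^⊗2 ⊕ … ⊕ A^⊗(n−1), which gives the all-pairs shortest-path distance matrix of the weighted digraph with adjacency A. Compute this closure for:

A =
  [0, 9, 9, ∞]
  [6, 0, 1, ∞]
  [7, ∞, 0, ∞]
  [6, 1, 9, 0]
Closure =
  [0, 9, 9, ∞]
  [6, 0, 1, ∞]
  [7, 16, 0, ∞]
  [6, 1, 2, 0]

This is the Floyd-Warshall all-pairs shortest-path computation. For each intermediate vertex k = 0, 1, …, 3, update dist[i][j] ← min(dist[i][j], dist[i][k] + dist[k][j]). The final matrix gives, for each (i, j), the minimum total weight of any directed path from i to j (possibly empty when i = j).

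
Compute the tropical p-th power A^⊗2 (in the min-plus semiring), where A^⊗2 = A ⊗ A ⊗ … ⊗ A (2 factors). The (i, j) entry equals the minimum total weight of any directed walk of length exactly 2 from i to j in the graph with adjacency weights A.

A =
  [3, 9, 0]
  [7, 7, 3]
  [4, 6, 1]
A^⊗2 =
  [4, 6, 1]
  [7, 9, 4]
  [5, 7, 2]

Each entry (A^⊗2)_ij equals the minimum over all length-2 walks i = v_0 → v_1 → … → v_2 = j of Σ_t A[v_t][v_{t+1}]. For example, for (i, j) = (0, 2) we minimise over 3 possible intermediate vertex sequences; the minimum is 1, attained along the walk 0 → 2 → 2.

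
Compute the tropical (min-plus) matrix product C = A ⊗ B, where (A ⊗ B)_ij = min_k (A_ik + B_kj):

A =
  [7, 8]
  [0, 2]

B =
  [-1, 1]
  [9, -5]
A ⊗ B =
  [6, 3]
  [-1, -3]

Apply the min-plus product entry-by-entry:
  C[0][0] = min over k of (A[0][0] + B[0][0] = 7 + -1 = 6, A[0][1] + B[1][0] = 8 + 9 = 17) = 6 (attained at k = 0)
  C[0][1] = min over k of (A[0][0] + B[0][1] = 7 + 1 = 8, A[0][1] + B[1][1] = 8 + -5 = 3) = 3 (attained at k = 1)
  C[1][0] = min over k of (A[1][0] + B[0][0] = 0 + -1 = -1, A[1][1] + B[1][0] = 2 + 9 = 11) = -1 (attained at k = 0)
  C[1][1] = min over k of (A[1][0] + B[0][1] = 0 + 1 = 1, A[1][1] + B[1][1] = 2 + -5 = -3) = -3 (attained at k = 1)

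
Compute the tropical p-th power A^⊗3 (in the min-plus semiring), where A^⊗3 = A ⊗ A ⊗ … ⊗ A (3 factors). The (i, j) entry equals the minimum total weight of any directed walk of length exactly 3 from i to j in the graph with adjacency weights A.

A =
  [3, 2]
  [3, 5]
A^⊗3 =
  [8, 7]
  [8, 8]

Each entry (A^⊗3)_ij equals the minimum over all length-3 walks i = v_0 → v_1 → … → v_3 = j of Σ_t A[v_t][v_{t+1}]. For example, for (i, j) = (0, 1) we minimise over 4 possible intermediate vertex sequences; the minimum is 7, attained along the walk 0 → 1 → 0 → 1.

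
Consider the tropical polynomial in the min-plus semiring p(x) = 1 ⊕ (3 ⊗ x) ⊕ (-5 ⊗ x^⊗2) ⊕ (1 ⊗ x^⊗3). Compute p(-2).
p(-2) = -9

A tropical monomial a ⊗ x^⊗i evaluates to a + i · x. Evaluating each term at x = -2:
  Term 0 contributes 1 + 0 · -2 = 1
  Term 1 contributes 3 + 1 · -2 = 1
  Term 2 contributes -5 + 2 · -2 = -9
  Term 3 contributes 1 + 3 · -2 = -5
p(-2) = ⊕ of these = min[1, 1, -9, -5] = -9.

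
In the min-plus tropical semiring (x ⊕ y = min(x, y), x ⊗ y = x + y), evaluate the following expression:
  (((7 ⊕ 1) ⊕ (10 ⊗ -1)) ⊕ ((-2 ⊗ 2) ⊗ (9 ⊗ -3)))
(((7 ⊕ 1) ⊕ (10 ⊗ -1)) ⊕ ((-2 ⊗ 2) ⊗ (9 ⊗ -3))) = 1

Expand innermost to outermost. Recall ⊕ takes the minimum of its arguments and ⊗ takes their sum. Working out the expression (((7 ⊕ 1) ⊕ (10 ⊗ -1)) ⊕ ((-2 ⊗ 2) ⊗ (9 ⊗ -3))) gives 1.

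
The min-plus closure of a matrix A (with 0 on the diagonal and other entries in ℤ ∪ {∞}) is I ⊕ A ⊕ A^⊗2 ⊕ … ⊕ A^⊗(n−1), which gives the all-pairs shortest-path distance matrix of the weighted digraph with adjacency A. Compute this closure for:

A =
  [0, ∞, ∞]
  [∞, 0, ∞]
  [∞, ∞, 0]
Closure =
  [0, ∞, ∞]
  [∞, 0, ∞]
  [∞, ∞, 0]

This is the Floyd-Warshall all-pairs shortest-path computation. For each intermediate vertex k = 0, 1, …, 2, update dist[i][j] ← min(dist[i][j], dist[i][k] + dist[k][j]). The final matrix gives, for each (i, j), the minimum total weight of any directed path from i to j (possibly empty when i = j).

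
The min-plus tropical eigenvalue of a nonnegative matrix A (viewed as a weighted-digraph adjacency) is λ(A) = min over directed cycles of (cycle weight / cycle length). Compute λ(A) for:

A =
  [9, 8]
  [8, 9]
λ(A) = 8

Enumerate directed cycles and compute their means (weight / length). Sample:
  cycle 0 → 0: weight = 9, length = 1, mean = 9/1 ≈ 9.000
  cycle 1 → 1: weight = 9, length = 1, mean = 9/1 ≈ 9.000
  cycle 0 → 1 → 0: weight = 16, length = 2, mean = 16/2 ≈ 8.000
  cycle 1 → 0 → 1: weight = 16, length = 2, mean = 16/2 ≈ 8.000
Minimum mean = 8.000, attained e.g. along the cycle 0 → 1 → 0 with weight 16 and length 2. So λ(A) = 16/2 = 8.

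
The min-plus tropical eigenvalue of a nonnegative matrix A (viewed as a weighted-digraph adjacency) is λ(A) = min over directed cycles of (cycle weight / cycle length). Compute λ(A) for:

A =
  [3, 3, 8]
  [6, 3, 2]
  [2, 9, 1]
λ(A) = 1

Enumerate directed cycles and compute their means (weight / length). Sample:
  cycle 0 → 0: weight = 3, length = 1, mean = 3/1 ≈ 3.000
  cycle 1 → 1: weight = 3, length = 1, mean = 3/1 ≈ 3.000
  cycle 2 → 2: weight = 1, length = 1, mean = 1/1 ≈ 1.000
  cycle 0 → 1 → 0: weight = 9, length = 2, mean = 9/2 ≈ 4.500
  cycle 0 → 2 → 0: weight = 10, length = 2, mean = 10/2 ≈ 5.000
  cycle 1 → 0 → 1: weight = 9, length = 2, mean = 9/2 ≈ 4.500
Minimum mean = 1.000, attained e.g. along the cycle 2 → 2 with weight 1 and length 1. So λ(A) = 1/1 = 1.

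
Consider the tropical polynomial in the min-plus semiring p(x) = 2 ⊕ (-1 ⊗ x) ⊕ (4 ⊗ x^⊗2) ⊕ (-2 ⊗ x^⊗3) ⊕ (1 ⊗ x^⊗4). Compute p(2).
p(2) = 1

A tropical monomial a ⊗ x^⊗i evaluates to a + i · x. Evaluating each term at x = 2:
  Term 0 contributes 2 + 0 · 2 = 2
  Term 1 contributes -1 + 1 · 2 = 1
  Term 2 contributes 4 + 2 · 2 = 8
  Term 3 contributes -2 + 3 · 2 = 4
  Term 4 contributes 1 + 4 · 2 = 9
p(2) = ⊕ of these = min[2, 1, 8, 4, 9] = 1.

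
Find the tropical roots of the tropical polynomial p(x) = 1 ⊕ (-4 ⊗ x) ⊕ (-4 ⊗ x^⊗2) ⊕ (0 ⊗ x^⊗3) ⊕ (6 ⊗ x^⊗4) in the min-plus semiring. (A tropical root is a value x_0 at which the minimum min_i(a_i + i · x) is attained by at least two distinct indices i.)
Roots: {-6, -4, 0, 5}

Each tropical root is a break point of the lower envelope of the lines y = a_i + i · x (there are 5 lines, with slopes 0, 1, ..., 4). Only the lines that attain the minimum somewhere contribute to roots; other lines are dominated. Here the surviving (envelope) indices are i = 4, i = 3, i = 2, i = 1, i = 0.
Intersections between consecutive envelope lines give the roots: for adjacent envelope indices i < j the intersection is x = (a_i − a_j) / (j − i). Reading off the sorted break points: {-6, -4, 0, 5}.
Verification: at each break x_0, at least two indices attain the minimum of min_i(a_i + i · x_0).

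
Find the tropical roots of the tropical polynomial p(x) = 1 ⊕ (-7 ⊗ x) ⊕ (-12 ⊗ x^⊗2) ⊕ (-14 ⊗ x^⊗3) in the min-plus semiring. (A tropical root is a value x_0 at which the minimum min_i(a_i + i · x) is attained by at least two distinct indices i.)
Roots: {2, 5, 8}

Each tropical root is a break point of the lower envelope of the lines y = a_i + i · x (there are 4 lines, with slopes 0, 1, ..., 3). Only the lines that attain the minimum somewhere contribute to roots; other lines are dominated. Here the surviving (envelope) indices are i = 3, i = 2, i = 1, i = 0.
Intersections between consecutive envelope lines give the roots: for adjacent envelope indices i < j the intersection is x = (a_i − a_j) / (j − i). Reading off the sorted break points: {2, 5, 8}.
Verification: at each break x_0, at least two indices attain the minimum of min_i(a_i + i · x_0).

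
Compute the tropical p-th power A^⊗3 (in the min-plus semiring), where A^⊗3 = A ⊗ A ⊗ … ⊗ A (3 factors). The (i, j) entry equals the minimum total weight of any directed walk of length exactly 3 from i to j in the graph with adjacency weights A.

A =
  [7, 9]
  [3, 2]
A^⊗3 =
  [14, 13]
  [7, 6]

Each entry (A^⊗3)_ij equals the minimum over all length-3 walks i = v_0 → v_1 → … → v_3 = j of Σ_t A[v_t][v_{t+1}]. For example, for (i, j) = (0, 1) we minimise over 4 possible intermediate vertex sequences; the minimum is 13, attained along the walk 0 → 1 → 1 → 1.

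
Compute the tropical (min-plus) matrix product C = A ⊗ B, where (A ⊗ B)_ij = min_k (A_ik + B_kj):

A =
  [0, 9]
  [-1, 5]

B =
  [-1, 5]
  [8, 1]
A ⊗ B =
  [-1, 5]
  [-2, 4]

Apply the min-plus product entry-by-entry:
  C[0][0] = min over k of (A[0][0] + B[0][0] = 0 + -1 = -1, A[0][1] + B[1][0] = 9 + 8 = 17) = -1 (attained at k = 0)
  C[0][1] = min over k of (A[0][0] + B[0][1] = 0 + 5 = 5, A[0][1] + B[1][1] = 9 + 1 = 10) = 5 (attained at k = 0)
  C[1][0] = min over k of (A[1][0] + B[0][0] = -1 + -1 = -2, A[1][1] + B[1][0] = 5 + 8 = 13) = -2 (attained at k = 0)
  C[1][1] = min over k of (A[1][0] + B[0][1] = -1 + 5 = 4, A[1][1] + B[1][1] = 5 + 1 = 6) = 4 (attained at k = 0)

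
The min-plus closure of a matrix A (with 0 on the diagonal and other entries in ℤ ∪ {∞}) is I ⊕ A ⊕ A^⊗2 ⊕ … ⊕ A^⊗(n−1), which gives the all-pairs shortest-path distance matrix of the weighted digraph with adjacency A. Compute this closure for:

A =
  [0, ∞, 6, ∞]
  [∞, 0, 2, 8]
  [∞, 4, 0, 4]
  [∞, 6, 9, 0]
Closure =
  [0, 10, 6, 10]
  [∞, 0, 2, 6]
  [∞, 4, 0, 4]
  [∞, 6, 8, 0]

This is the Floyd-Warshall all-pairs shortest-path computation. For each intermediate vertex k = 0, 1, …, 3, update dist[i][j] ← min(dist[i][j], dist[i][k] + dist[k][j]). The final matrix gives, for each (i, j), the minimum total weight of any directed path from i to j (possibly empty when i = j).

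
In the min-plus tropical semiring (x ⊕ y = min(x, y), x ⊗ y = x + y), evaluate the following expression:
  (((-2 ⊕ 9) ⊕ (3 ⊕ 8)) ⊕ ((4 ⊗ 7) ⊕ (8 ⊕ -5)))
(((-2 ⊕ 9) ⊕ (3 ⊕ 8)) ⊕ ((4 ⊗ 7) ⊕ (8 ⊕ -5))) = -5

Expand innermost to outermost. Recall ⊕ takes the minimum of its arguments and ⊗ takes their sum. Working out the expression (((-2 ⊕ 9) ⊕ (3 ⊕ 8)) ⊕ ((4 ⊗ 7) ⊕ (8 ⊕ -5))) gives -5.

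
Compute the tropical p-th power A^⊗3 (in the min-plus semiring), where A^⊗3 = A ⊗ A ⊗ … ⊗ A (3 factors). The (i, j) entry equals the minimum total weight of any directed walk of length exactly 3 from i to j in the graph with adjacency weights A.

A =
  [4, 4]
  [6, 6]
A^⊗3 =
  [12, 12]
  [14, 14]

Each entry (A^⊗3)_ij equals the minimum over all length-3 walks i = v_0 → v_1 → … → v_3 = j of Σ_t A[v_t][v_{t+1}]. For example, for (i, j) = (0, 1) we minimise over 4 possible intermediate vertex sequences; the minimum is 12, attained along the walk 0 → 0 → 0 → 1.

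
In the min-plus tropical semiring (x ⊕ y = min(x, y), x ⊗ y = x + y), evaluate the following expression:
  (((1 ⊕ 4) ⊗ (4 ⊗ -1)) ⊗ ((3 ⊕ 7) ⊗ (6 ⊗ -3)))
(((1 ⊕ 4) ⊗ (4 ⊗ -1)) ⊗ ((3 ⊕ 7) ⊗ (6 ⊗ -3))) = 10

Expand innermost to outermost. Recall ⊕ takes the minimum of its arguments and ⊗ takes their sum. Working out the expression (((1 ⊕ 4) ⊗ (4 ⊗ -1)) ⊗ ((3 ⊕ 7) ⊗ (6 ⊗ -3))) gives 10.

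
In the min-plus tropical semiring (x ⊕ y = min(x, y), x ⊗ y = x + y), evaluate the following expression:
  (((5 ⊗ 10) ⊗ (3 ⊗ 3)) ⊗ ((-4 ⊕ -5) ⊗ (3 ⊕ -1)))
(((5 ⊗ 10) ⊗ (3 ⊗ 3)) ⊗ ((-4 ⊕ -5) ⊗ (3 ⊕ -1))) = 15

Expand innermost to outermost. Recall ⊕ takes the minimum of its arguments and ⊗ takes their sum. Working out the expression (((5 ⊗ 10) ⊗ (3 ⊗ 3)) ⊗ ((-4 ⊕ -5) ⊗ (3 ⊕ -1))) gives 15.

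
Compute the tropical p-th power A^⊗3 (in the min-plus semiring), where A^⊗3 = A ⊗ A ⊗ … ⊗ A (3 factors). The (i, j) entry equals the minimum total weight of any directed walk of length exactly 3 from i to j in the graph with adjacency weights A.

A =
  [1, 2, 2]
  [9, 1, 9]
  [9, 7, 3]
A^⊗3 =
  [3, 4, 4]
  [11, 3, 11]
  [11, 9, 9]

Each entry (A^⊗3)_ij equals the minimum over all length-3 walks i = v_0 → v_1 → … → v_3 = j of Σ_t A[v_t][v_{t+1}]. For example, for (i, j) = (0, 2) we minimise over 9 possible intermediate vertex sequences; the minimum is 4, attained along the walk 0 → 0 → 0 → 2.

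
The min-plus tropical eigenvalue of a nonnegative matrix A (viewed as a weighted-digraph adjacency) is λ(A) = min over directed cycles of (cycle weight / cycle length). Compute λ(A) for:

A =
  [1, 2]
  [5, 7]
λ(A) = 1

Enumerate directed cycles and compute their means (weight / length). Sample:
  cycle 0 → 0: weight = 1, length = 1, mean = 1/1 ≈ 1.000
  cycle 1 → 1: weight = 7, length = 1, mean = 7/1 ≈ 7.000
  cycle 0 → 1 → 0: weight = 7, length = 2, mean = 7/2 ≈ 3.500
  cycle 1 → 0 → 1: weight = 7, length = 2, mean = 7/2 ≈ 3.500
Minimum mean = 1.000, attained e.g. along the cycle 0 → 0 with weight 1 and length 1. So λ(A) = 1/1 = 1.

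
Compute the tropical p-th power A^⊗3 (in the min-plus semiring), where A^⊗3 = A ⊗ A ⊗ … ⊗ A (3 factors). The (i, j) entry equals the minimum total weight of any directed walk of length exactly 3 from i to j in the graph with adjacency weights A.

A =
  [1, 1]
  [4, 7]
A^⊗3 =
  [3, 3]
  [6, 6]

Each entry (A^⊗3)_ij equals the minimum over all length-3 walks i = v_0 → v_1 → … → v_3 = j of Σ_t A[v_t][v_{t+1}]. For example, for (i, j) = (0, 1) we minimise over 4 possible intermediate vertex sequences; the minimum is 3, attained along the walk 0 → 0 → 0 → 1.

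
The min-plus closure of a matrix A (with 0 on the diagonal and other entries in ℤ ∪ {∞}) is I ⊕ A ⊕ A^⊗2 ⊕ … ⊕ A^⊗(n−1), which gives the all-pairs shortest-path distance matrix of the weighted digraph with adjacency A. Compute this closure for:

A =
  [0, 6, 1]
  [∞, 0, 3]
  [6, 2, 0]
Closure =
  [0, 3, 1]
  [9, 0, 3]
  [6, 2, 0]

This is the Floyd-Warshall all-pairs shortest-path computation. For each intermediate vertex k = 0, 1, …, 2, update dist[i][j] ← min(dist[i][j], dist[i][k] + dist[k][j]). The final matrix gives, for each (i, j), the minimum total weight of any directed path from i to j (possibly empty when i = j).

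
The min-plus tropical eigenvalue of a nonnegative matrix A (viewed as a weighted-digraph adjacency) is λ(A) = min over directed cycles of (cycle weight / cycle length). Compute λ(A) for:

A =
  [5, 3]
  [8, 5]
λ(A) = 5

Enumerate directed cycles and compute their means (weight / length). Sample:
  cycle 0 → 0: weight = 5, length = 1, mean = 5/1 ≈ 5.000
  cycle 1 → 1: weight = 5, length = 1, mean = 5/1 ≈ 5.000
  cycle 0 → 1 → 0: weight = 11, length = 2, mean = 11/2 ≈ 5.500
  cycle 1 → 0 → 1: weight = 11, length = 2, mean = 11/2 ≈ 5.500
Minimum mean = 5.000, attained e.g. along the cycle 0 → 0 with weight 5 and length 1. So λ(A) = 5/1 = 5.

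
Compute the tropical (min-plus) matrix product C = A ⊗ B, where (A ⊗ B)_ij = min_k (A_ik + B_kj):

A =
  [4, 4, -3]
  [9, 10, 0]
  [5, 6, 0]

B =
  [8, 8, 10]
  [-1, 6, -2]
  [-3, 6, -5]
A ⊗ B =
  [-6, 3, -8]
  [-3, 6, -5]
  [-3, 6, -5]

Apply the min-plus product entry-by-entry:
  C[0][0] = min over k of (A[0][0] + B[0][0] = 4 + 8 = 12, A[0][1] + B[1][0] = 4 + -1 = 3, A[0][2] + B[2][0] = -3 + -3 = -6) = -6 (attained at k = 2)
  C[0][1] = min over k of (A[0][0] + B[0][1] = 4 + 8 = 12, A[0][1] + B[1][1] = 4 + 6 = 10, A[0][2] + B[2][1] = -3 + 6 = 3) = 3 (attained at k = 2)
  C[0][2] = min over k of (A[0][0] + B[0][2] = 4 + 10 = 14, A[0][1] + B[1][2] = 4 + -2 = 2, A[0][2] + B[2][2] = -3 + -5 = -8) = -8 (attained at k = 2)
  C[1][0] = min over k of (A[1][0] + B[0][0] = 9 + 8 = 17, A[1][1] + B[1][0] = 10 + -1 = 9, A[1][2] + B[2][0] = 0 + -3 = -3) = -3 (attained at k = 2)
  C[1][1] = min over k of (A[1][0] + B[0][1] = 9 + 8 = 17, A[1][1] + B[1][1] = 10 + 6 = 16, A[1][2] + B[2][1] = 0 + 6 = 6) = 6 (attained at k = 2)
  C[1][2] = min over k of (A[1][0] + B[0][2] = 9 + 10 = 19, A[1][1] + B[1][2] = 10 + -2 = 8, A[1][2] + B[2][2] = 0 + -5 = -5) = -5 (attained at k = 2)
  C[2][0] = min over k of (A[2][0] + B[0][0] = 5 + 8 = 13, A[2][1] + B[1][0] = 6 + -1 = 5, A[2][2] + B[2][0] = 0 + -3 = -3) = -3 (attained at k = 2)
  C[2][1] = min over k of (A[2][0] + B[0][1] = 5 + 8 = 13, A[2][1] + B[1][1] = 6 + 6 = 12, A[2][2] + B[2][1] = 0 + 6 = 6) = 6 (attained at k = 2)
  C[2][2] = min over k of (A[2][0] + B[0][2] = 5 + 10 = 15, A[2][1] + B[1][2] = 6 + -2 = 4, A[2][2] + B[2][2] = 0 + -5 = -5) = -5 (attained at k = 2)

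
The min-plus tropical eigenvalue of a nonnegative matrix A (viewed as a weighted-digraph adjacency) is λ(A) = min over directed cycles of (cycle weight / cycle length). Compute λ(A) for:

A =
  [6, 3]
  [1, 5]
λ(A) = 2

Enumerate directed cycles and compute their means (weight / length). Sample:
  cycle 0 → 0: weight = 6, length = 1, mean = 6/1 ≈ 6.000
  cycle 1 → 1: weight = 5, length = 1, mean = 5/1 ≈ 5.000
  cycle 0 → 1 → 0: weight = 4, length = 2, mean = 4/2 ≈ 2.000
  cycle 1 → 0 → 1: weight = 4, length = 2, mean = 4/2 ≈ 2.000
Minimum mean = 2.000, attained e.g. along the cycle 0 → 1 → 0 with weight 4 and length 2. So λ(A) = 4/2 = 2.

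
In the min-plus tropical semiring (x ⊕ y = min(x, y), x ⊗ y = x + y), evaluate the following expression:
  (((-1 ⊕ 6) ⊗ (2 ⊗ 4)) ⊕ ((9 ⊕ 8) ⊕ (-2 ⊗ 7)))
(((-1 ⊕ 6) ⊗ (2 ⊗ 4)) ⊕ ((9 ⊕ 8) ⊕ (-2 ⊗ 7))) = 5

Expand innermost to outermost. Recall ⊕ takes the minimum of its arguments and ⊗ takes their sum. Working out the expression (((-1 ⊕ 6) ⊗ (2 ⊗ 4)) ⊕ ((9 ⊕ 8) ⊕ (-2 ⊗ 7))) gives 5.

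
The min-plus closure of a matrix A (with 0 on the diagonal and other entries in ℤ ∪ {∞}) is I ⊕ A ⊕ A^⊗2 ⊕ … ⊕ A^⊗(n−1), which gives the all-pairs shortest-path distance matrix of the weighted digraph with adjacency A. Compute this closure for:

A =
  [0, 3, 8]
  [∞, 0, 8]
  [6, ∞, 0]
Closure =
  [0, 3, 8]
  [14, 0, 8]
  [6, 9, 0]

This is the Floyd-Warshall all-pairs shortest-path computation. For each intermediate vertex k = 0, 1, …, 2, update dist[i][j] ← min(dist[i][j], dist[i][k] + dist[k][j]). The final matrix gives, for each (i, j), the minimum total weight of any directed path from i to j (possibly empty when i = j).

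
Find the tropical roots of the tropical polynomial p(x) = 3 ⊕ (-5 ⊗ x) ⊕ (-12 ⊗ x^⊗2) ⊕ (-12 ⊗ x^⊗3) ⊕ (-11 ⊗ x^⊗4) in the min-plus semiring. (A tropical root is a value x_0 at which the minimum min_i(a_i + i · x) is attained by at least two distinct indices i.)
Roots: {-1, 0, 7, 8}

Each tropical root is a break point of the lower envelope of the lines y = a_i + i · x (there are 5 lines, with slopes 0, 1, ..., 4). Only the lines that attain the minimum somewhere contribute to roots; other lines are dominated. Here the surviving (envelope) indices are i = 4, i = 3, i = 2, i = 1, i = 0.
Intersections between consecutive envelope lines give the roots: for adjacent envelope indices i < j the intersection is x = (a_i − a_j) / (j − i). Reading off the sorted break points: {-1, 0, 7, 8}.
Verification: at each break x_0, at least two indices attain the minimum of min_i(a_i + i · x_0).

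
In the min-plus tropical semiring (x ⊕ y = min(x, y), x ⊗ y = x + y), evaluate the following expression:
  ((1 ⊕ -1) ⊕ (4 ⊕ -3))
((1 ⊕ -1) ⊕ (4 ⊕ -3)) = -3

Expand innermost to outermost. Recall ⊕ takes the minimum of its arguments and ⊗ takes their sum. Working out the expression ((1 ⊕ -1) ⊕ (4 ⊕ -3)) gives -3.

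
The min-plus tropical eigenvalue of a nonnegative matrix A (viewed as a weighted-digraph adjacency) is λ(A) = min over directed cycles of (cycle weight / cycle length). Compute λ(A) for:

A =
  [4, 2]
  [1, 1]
λ(A) = 1

Enumerate directed cycles and compute their means (weight / length). Sample:
  cycle 0 → 0: weight = 4, length = 1, mean = 4/1 ≈ 4.000
  cycle 1 → 1: weight = 1, length = 1, mean = 1/1 ≈ 1.000
  cycle 0 → 1 → 0: weight = 3, length = 2, mean = 3/2 ≈ 1.500
  cycle 1 → 0 → 1: weight = 3, length = 2, mean = 3/2 ≈ 1.500
Minimum mean = 1.000, attained e.g. along the cycle 1 → 1 with weight 1 and length 1. So λ(A) = 1/1 = 1.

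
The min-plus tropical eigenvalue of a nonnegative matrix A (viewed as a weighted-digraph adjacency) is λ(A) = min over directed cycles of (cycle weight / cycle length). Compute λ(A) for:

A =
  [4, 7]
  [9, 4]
λ(A) = 4

Enumerate directed cycles and compute their means (weight / length). Sample:
  cycle 0 → 0: weight = 4, length = 1, mean = 4/1 ≈ 4.000
  cycle 1 → 1: weight = 4, length = 1, mean = 4/1 ≈ 4.000
  cycle 0 → 1 → 0: weight = 16, length = 2, mean = 16/2 ≈ 8.000
  cycle 1 → 0 → 1: weight = 16, length = 2, mean = 16/2 ≈ 8.000
Minimum mean = 4.000, attained e.g. along the cycle 0 → 0 with weight 4 and length 1. So λ(A) = 4/1 = 4.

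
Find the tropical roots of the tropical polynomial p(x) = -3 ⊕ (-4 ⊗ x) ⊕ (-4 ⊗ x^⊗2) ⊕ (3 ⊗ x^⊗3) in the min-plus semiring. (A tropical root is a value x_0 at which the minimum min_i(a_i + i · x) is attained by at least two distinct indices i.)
Roots: {-7, 0, 1}

Each tropical root is a break point of the lower envelope of the lines y = a_i + i · x (there are 4 lines, with slopes 0, 1, ..., 3). Only the lines that attain the minimum somewhere contribute to roots; other lines are dominated. Here the surviving (envelope) indices are i = 3, i = 2, i = 1, i = 0.
Intersections between consecutive envelope lines give the roots: for adjacent envelope indices i < j the intersection is x = (a_i − a_j) / (j − i). Reading off the sorted break points: {-7, 0, 1}.
Verification: at each break x_0, at least two indices attain the minimum of min_i(a_i + i · x_0).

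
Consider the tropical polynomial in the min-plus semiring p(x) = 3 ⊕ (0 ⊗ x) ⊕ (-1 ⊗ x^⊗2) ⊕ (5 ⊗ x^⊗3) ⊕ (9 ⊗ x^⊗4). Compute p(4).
p(4) = 3

A tropical monomial a ⊗ x^⊗i evaluates to a + i · x. Evaluating each term at x = 4:
  Term 0 contributes 3 + 0 · 4 = 3
  Term 1 contributes 0 + 1 · 4 = 4
  Term 2 contributes -1 + 2 · 4 = 7
  Term 3 contributes 5 + 3 · 4 = 17
  Term 4 contributes 9 + 4 · 4 = 25
p(4) = ⊕ of these = min[3, 4, 7, 17, 25] = 3.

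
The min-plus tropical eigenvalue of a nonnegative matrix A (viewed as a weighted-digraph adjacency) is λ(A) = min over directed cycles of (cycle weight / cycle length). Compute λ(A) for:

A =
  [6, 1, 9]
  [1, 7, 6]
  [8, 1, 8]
λ(A) = 1

Enumerate directed cycles and compute their means (weight / length). Sample:
  cycle 0 → 0: weight = 6, length = 1, mean = 6/1 ≈ 6.000
  cycle 1 → 1: weight = 7, length = 1, mean = 7/1 ≈ 7.000
  cycle 2 → 2: weight = 8, length = 1, mean = 8/1 ≈ 8.000
  cycle 0 → 1 → 0: weight = 2, length = 2, mean = 2/2 ≈ 1.000
  cycle 0 → 2 → 0: weight = 17, length = 2, mean = 17/2 ≈ 8.500
  cycle 1 → 0 → 1: weight = 2, length = 2, mean = 2/2 ≈ 1.000
Minimum mean = 1.000, attained e.g. along the cycle 0 → 1 → 0 with weight 2 and length 2. So λ(A) = 2/2 = 1.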